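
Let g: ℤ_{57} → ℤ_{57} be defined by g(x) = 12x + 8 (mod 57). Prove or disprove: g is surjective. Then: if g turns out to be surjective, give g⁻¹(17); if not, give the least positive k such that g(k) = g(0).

19

Recall that g is surjective if every y in the codomain equals g(x) for some x in the domain.
Since gcd(12, 57) = 3, we have 12x ≡ 0 (mod 3) for all x, so g(x) ≡ 2 (mod 3).
But 0 ≢ 2 (mod 3), so 0 ∈ ℤ_{57} has no preimage. Hence g is not surjective.
Since g is not surjective, we find the least positive k with g(k) = g(0): this means 12k ≡ 0 (mod 57), i.e. 57 ∣ 12k. Since gcd(12, 57) = 3, dividing through by 3 this holds exactly when 19 ∣ 4k, and as gcd(4, 19) = 1, exactly when 19 ∣ k.
The smallest positive such k is 19.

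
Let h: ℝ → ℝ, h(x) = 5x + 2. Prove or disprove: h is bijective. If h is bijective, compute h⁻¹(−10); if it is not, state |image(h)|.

Recall that h is injective when h(x_1) = h(x_2) forces x_1 = x_2.
Suppose h(x_1) = h(x_2). Then 5x_1 + 2 = 5x_2 + 2, so 5x_1 = 5x_2, thus x_1 = x_2.
For any y ∈ ℝ, x = (y − 2)/5 satisfies h(x) = y.
Thus h is bijective.
Since h is bijective, we compute h⁻¹(−10) = (−10 − 2)/5 = −12/5.

-12/5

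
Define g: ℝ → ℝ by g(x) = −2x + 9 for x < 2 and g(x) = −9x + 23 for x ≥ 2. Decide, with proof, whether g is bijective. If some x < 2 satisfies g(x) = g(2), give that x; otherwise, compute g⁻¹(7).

Both pieces are strictly decreasing (slopes −2 and −9), so each is injective on its own interval.
The left piece maps (−∞, 2) onto (5, ∞); the right piece maps [2, ∞) onto (−∞, 5].
Since 5 = 5, the images partition ℝ: g is injective and surjective, hence bijective.
Because the two images are disjoint, no x < 2 has g(x) = g(2), so we compute g⁻¹(7): 7 lies in (5, ∞), so solve −2x + 9 = 7: x = (7 − 9)/(−2) = 1.

1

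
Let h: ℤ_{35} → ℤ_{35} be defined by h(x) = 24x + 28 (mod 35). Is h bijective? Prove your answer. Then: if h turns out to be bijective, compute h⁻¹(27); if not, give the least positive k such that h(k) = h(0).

16

Recall that h is injective if h(u) = h(v) implies u = v.
Suppose h(u) = h(v) in ℤ_{35}. Then 24u + 28 ≡ 24v + 28 (mod 35), thus 24(u − v) ≡ 0 (mod 35).
Since gcd(24, 35) = 1, 24 is invertible modulo 35, so u − v ≡ 0 (mod 35), i.e. u = v.
We now compute 24⁻¹ mod 35 explicitly. Euclid's algorithm: 35 = 1·24 + 11, 24 = 2·11 + 2, 11 = 5·2 + 1; back-substituting gives 1 = 19·24 − 13·35, so 24⁻¹ ≡ 19 (mod 35).
For any y ∈ ℤ_{35}, x = 19(y − 28) mod 35 satisfies h(x) = 24·19(y − 28) + 28 ≡ y (since 24·19 ≡ 1 mod 35). So every y has a preimage.
Therefore h is bijective.
Since h is bijective, we compute h⁻¹(27): solve 24x + 28 ≡ 27 (mod 35), i.e. 24x ≡ 34 (mod 35).
Multiplying by 24⁻¹ = 19 gives x ≡ 19·34 = 646 = 18·35 + 16 ≡ 16 (mod 35).
Check: h(16) = 24·16 + 28 = 412 = 11·35 + 27 ≡ 27 (mod 35).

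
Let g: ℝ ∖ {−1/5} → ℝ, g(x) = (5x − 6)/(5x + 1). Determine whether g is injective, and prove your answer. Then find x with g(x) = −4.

2/25

Suppose g(u) = g(v). Cross-multiplying: (5u − 6)(5v + 1) = (5v − 6)(5u + 1).
Expanding both sides and cancelling the symmetric terms leaves 35·(u − v) = 0. Since 35 ≠ 0, u = v. Therefore g is injective.
Solving g(x) = −4: cross-multiplying gives 5x − 6 = −4(5x + 1), which rearranges to 25x = 2, so x = 2/25.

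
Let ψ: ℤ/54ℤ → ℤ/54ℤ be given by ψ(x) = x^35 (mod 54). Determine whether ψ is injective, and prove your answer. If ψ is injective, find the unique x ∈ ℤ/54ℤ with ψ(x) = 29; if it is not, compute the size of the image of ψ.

38

ψ(0) = 0^35 = 0.
ψ(6): Repeated squaring mod 54: 6^1 ≡ 6, 6^2 ≡ 6² = 36, 6^4 ≡ 36² = 1296 ≡ 0, 6^8 ≡ 0² = 0, 6^16 ≡ 0² = 0, 6^32 ≡ 0² = 0. Since 35 = 32 + 2 + 1, 6^35 ≡ 0·36·6: 0·36 = 0, then 0·6 = 0. So 6^35 ≡ 0 (mod 54).
So ψ(0) = ψ(6) = 0 while 0 ≠ 6, so ψ is not injective.
Since ψ is not injective, we determine |image(ψ)|. Computing x^35 mod 54 for each x (by repeated squaring, reducing mod 54 at every step), the values ψ(0), ψ(1), …, ψ(53) are: 0, 1, 14, 27, 34, 11, 0, 31, 44, 27, 46, 5, 0, 25, 2, 27, 22, 35, 0, 37, 50, 27, 16, 47, 0, 13, 26, 27, 28, 41, 0, 7, 38, 27, 4, 17, 0, 19, 32, 27, 52, 29, 0, 49, 8, 27, 10, 23, 0, 43, 20, 27, 40, 53.
The distinct values are {0, 1, 2, 4, 5, 7, 8, 10, 11, 13, 14, 16, 17, 19, 20, 22, 23, 25, 26, 27, 28, 29, 31, 32, 34, 35, 37, 38, 40, 41, 43, 44, 46, 47, 49, 50, 52, 53}; there are 38 of them.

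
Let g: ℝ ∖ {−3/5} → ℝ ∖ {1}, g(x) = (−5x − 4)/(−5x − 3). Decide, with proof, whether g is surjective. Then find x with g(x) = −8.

For any y ≠ 1, solving y(−5x − 3) = −5x − 4 for x gives a well-defined x ≠ −3/5. So g is surjective.
Solving g(x) = −8: cross-multiplying gives −5x − 4 = −8(−5x − 3), which rearranges to −45x = 28, so x = −28/45.

-28/45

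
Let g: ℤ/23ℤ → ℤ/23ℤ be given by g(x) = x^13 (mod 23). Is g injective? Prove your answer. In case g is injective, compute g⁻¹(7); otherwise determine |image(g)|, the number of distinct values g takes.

19

Since 23 is prime, the nonzero elements of ℤ/23ℤ form a cyclic group of order 22.
As gcd(13, 22) = 1, raising to the 13th power is a bijection on this group: if x_1^13 ≡ x_2^13 then (x_1x_2^{−1})^13 = 1, and the only element of order dividing gcd(13, 22) = 1 is 1, so x_1 = x_2.
With g(0) = 0 this makes g injective on all of ℤ/23ℤ, hence bijective (finite equal-size domain and codomain). In particular g is injective.
Since g is injective, we find the preimage of 7. The inverse of x ↦ x^13 on (ℤ/23ℤ)^× is x ↦ x^17, because 13·17 = 221 = 10·22 + 1 ≡ 1 (mod 22) and x^{22} = 1 for x ≠ 0 (Fermat). So g⁻¹(7) = 7^17 mod 23.
Repeated squaring mod 23: 7^1 ≡ 7, 7^2 ≡ 7² = 49 ≡ 3, 7^4 ≡ 3² = 9, 7^8 ≡ 9² = 81 ≡ 12, 7^16 ≡ 12² = 144 ≡ 6. Since 17 = 16 + 1, 7^17 ≡ 6·7: 6·7 = 42 ≡ 19. So 7^17 ≡ 19 (mod 23).
Hence g⁻¹(7) = 19.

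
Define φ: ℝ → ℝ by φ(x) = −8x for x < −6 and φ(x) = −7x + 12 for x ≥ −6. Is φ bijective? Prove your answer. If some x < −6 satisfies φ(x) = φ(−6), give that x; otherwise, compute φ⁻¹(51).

-27/4

Both pieces are strictly decreasing (slopes −8 and −7), so each is injective on its own interval.
The left piece maps (−∞, −6) onto (48, ∞); the right piece maps [−6, ∞) onto (−∞, 54].
These images overlap. In particular φ(−6) = 54 (right piece), and solving −8x = 54 on the left piece gives x = −27/4 < −6.
So φ(−27/4) = φ(−6) with −27/4 ≠ −6, and φ is not injective, hence not bijective. This x = −27/4 is the requested value below −6.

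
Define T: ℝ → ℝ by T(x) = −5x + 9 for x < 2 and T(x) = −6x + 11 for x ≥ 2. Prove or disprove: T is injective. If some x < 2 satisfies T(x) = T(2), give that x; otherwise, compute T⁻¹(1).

8/5

Both pieces are strictly decreasing (slopes −5 and −6), so each is injective on its own interval.
The left piece maps (−∞, 2) onto (−1, ∞); the right piece maps [2, ∞) onto (−∞, −1].
These images are disjoint, so no value is attained by both pieces. Hence T is injective.
Because the two images are disjoint, no x < 2 has T(x) = T(2), so we compute T⁻¹(1): 1 lies in (−1, ∞), so solve −5x + 9 = 1: x = (1 − 9)/(−5) = 8/5.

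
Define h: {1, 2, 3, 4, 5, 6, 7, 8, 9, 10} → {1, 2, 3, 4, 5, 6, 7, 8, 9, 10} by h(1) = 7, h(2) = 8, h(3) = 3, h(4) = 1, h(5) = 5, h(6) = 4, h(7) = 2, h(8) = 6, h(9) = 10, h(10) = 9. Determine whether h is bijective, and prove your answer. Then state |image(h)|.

The values 7, 8, 3, 1, 5, 4, 2, 6, 10, 9 are a permutation of {1, 2, 3, 4, 5, 6, 7, 8, 9, 10}: each element appears exactly once.
So h is injective and surjective, hence bijective.
The image of h is {1, 2, 3, 4, 5, 6, 7, 8, 9, 10}, which has 10 elements.

10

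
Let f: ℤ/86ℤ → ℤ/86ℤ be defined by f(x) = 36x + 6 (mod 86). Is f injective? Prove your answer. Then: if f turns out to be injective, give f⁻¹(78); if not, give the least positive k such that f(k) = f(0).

43

By definition, f is injective when f(u) = f(v) forces u = v.
We have gcd(36, 86) = 2 > 1. Taking u = 0 and v = 43: f(0) = 6 and f(43) = 36·43 + 6 = 1554 ≡ 6 (mod 86).
So f(0) = f(43) while 0 ≠ 43, thus f is not injective.
Since f is not injective, we find the least positive k with f(k) = f(0): this means 36k ≡ 0 (mod 86), i.e. 86 ∣ 36k. Since gcd(36, 86) = 2, dividing through by 2 this holds exactly when 43 ∣ 18k, and as gcd(18, 43) = 1, exactly when 43 ∣ k.
The smallest positive such k is 43.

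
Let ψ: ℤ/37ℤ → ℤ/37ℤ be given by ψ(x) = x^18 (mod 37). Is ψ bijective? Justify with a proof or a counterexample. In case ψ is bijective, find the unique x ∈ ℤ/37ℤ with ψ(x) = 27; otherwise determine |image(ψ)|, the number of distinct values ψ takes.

3

ψ(1) = 1^18 = 1.
ψ(3): Repeated squaring mod 37: 3^1 ≡ 3, 3^2 ≡ 3² = 9, 3^4 ≡ 9² = 81 ≡ 7, 3^8 ≡ 7² = 49 ≡ 12, 3^16 ≡ 12² = 144 ≡ 33. Since 18 = 16 + 2, 3^18 ≡ 33·9: 33·9 = 297 ≡ 1. So 3^18 ≡ 1 (mod 37).
So ψ(1) = ψ(3) = 1 while 1 ≠ 3, thus ψ is not injective, hence not bijective.
Since ψ is not bijective, we determine |image(ψ)|. Computing x^18 mod 37 for each x (by repeated squaring, reducing mod 37 at every step), the values ψ(0), ψ(1), …, ψ(36) are: 0, 1, 36, 1, 1, 36, 36, 1, 36, 1, 1, 1, 1, 36, 36, 36, 1, 36, 36, 36, 36, 1, 36, 36, 36, 1, 1, 1, 1, 36, 1, 36, 36, 1, 1, 36, 1.
The distinct values are {0, 1, 36}; there are 3 of them.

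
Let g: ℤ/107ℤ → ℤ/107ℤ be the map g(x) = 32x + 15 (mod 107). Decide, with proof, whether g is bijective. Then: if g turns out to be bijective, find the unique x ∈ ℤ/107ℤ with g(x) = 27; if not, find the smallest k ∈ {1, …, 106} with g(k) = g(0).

If g(s) = g(t), then 32s ≡ 32t (mod 107). Because gcd(32, 107) = 1, we may cancel 32 to get s ≡ t (mod 107).
We now compute 32⁻¹ mod 107 explicitly. Euclid's algorithm: 107 = 3·32 + 11, 32 = 2·11 + 10, 11 = 1·10 + 1; back-substituting gives 1 = 97·32 − 29·107, so 32⁻¹ ≡ 97 (mod 107).
Then y ↦ 97(y − 15) is a two-sided inverse to g, so every y ∈ ℤ/107ℤ has a preimage.
So g is bijective.
Since g is bijective, we find g⁻¹(27): we need 32x ≡ 27 − 15 ≡ 12 (mod 107). Using 32⁻¹ = 97: x ≡ 97·12 = 1164 = 10·107 + 94, so x = 94.
Check: g(94) = 32·94 + 15 = 3023 = 28·107 + 27 ≡ 27 (mod 107).

94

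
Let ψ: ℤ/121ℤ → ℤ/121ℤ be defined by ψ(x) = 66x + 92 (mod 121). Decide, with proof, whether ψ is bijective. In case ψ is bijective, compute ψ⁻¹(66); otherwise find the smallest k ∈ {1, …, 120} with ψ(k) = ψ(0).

Recall that ψ is injective when ψ(x_1) = ψ(x_2) forces x_1 = x_2.
We have gcd(66, 121) = 11 > 1. Taking x_1 = 0 and x_2 = 11: ψ(0) = 92 and ψ(11) = 66·11 + 92 = 818 ≡ 92 (mod 121).
So ψ(0) = ψ(11) while 0 ≠ 11, hence ψ is not injective, hence not bijective.
Since ψ is not bijective, we find the least positive k with ψ(k) = ψ(0): this means 66k ≡ 0 (mod 121), i.e. 121 ∣ 66k. Since gcd(66, 121) = 11, dividing through by 11 this holds exactly when 11 ∣ 6k, and as gcd(6, 11) = 1, exactly when 11 ∣ k.
The smallest positive such k is 11.

11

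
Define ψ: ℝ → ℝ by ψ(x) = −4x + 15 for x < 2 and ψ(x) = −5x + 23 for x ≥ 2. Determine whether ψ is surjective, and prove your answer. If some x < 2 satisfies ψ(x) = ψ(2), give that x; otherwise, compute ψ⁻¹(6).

1/2

Both pieces are strictly decreasing (slopes −4 and −5), so each is injective on its own interval.
The left piece maps (−∞, 2) onto (7, ∞); the right piece maps [2, ∞) onto (−∞, 13].
The union (7, ∞) ∪ (−∞, 13] covers ℝ, so ψ is surjective.
For the follow-up: the images overlap, so an x < 2 with ψ(x) = ψ(2) exists. ψ(2) = 13; solving −4x + 15 = 13 for x < 2 gives x = (13 − 15)/(−4) = 1/2.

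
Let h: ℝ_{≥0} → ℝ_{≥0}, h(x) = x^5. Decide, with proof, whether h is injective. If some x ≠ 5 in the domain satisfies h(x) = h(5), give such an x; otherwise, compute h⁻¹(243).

3

On ℝ_{≥0}, x ↦ x^5 is strictly increasing, so h(u) = h(v) forces u = v. Hence h is injective.
Since x ↦ x^5 is strictly increasing on ℝ_{≥0}, it is injective there, so no x ≠ 5 in the domain has h(x) = h(5). We therefore compute h⁻¹(243) = 243^{1/5} = 3 (indeed 3^5 = 243).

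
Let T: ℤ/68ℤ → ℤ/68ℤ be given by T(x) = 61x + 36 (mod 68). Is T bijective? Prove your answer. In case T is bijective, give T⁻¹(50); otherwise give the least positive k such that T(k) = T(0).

66

If T(a) = T(b), then 61a ≡ 61b (mod 68). Because gcd(61, 68) = 1, we may cancel 61 to get a ≡ b (mod 68).
We now compute 61⁻¹ mod 68 explicitly. Euclid's algorithm: 68 = 1·61 + 7, 61 = 8·7 + 5, 7 = 1·5 + 2, 5 = 2·2 + 1; back-substituting gives 1 = 29·61 − 26·68, so 61⁻¹ ≡ 29 (mod 68).
Then y ↦ 29(y − 36) is a two-sided inverse to T, so every y ∈ ℤ/68ℤ has a preimage.
Thus T is bijective.
Since T is bijective, we compute T⁻¹(50): solve 61x + 36 ≡ 50 (mod 68), i.e. 61x ≡ 14 (mod 68).
Multiplying by 61⁻¹ = 29 gives x ≡ 29·14 = 406 = 5·68 + 66 ≡ 66 (mod 68).
Check: T(66) = 61·66 + 36 = 4062 = 59·68 + 50 ≡ 50 (mod 68).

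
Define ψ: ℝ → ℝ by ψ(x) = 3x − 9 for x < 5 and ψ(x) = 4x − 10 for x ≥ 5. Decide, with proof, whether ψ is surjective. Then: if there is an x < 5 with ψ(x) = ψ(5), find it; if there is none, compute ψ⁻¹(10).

Both pieces are strictly increasing (slopes 3 and 4), so each is injective on its own interval.
The left piece maps (−∞, 5) onto (−∞, 6); the right piece maps [5, ∞) onto [10, ∞).
The union (−∞, 6) ∪ [10, ∞) omits the interval between 6 and 10; in particular 6 has no preimage. So ψ is not surjective.
Because the two images are disjoint, no x < 5 has ψ(x) = ψ(5), so we compute ψ⁻¹(10): 10 lies in [10, ∞), so solve 4x − 10 = 10: x = (10 + 10)/4 = 5.

5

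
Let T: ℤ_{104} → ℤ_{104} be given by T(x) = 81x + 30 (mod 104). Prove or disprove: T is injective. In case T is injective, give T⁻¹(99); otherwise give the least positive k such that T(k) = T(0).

Recall: T is injective if T(a) = T(b) implies a = b.
If T(a) = T(b), then 81a ≡ 81b (mod 104). Because gcd(81, 104) = 1, we may cancel 81 to get a ≡ b (mod 104).
Thus T is injective.
We now compute 81⁻¹ mod 104 explicitly. Euclid's algorithm: 104 = 1·81 + 23, 81 = 3·23 + 12, 23 = 1·12 + 11, 12 = 1·11 + 1; back-substituting gives 1 = 9·81 − 7·104, so 81⁻¹ ≡ 9 (mod 104).
Since T is injective, we compute T⁻¹(99): solve 81x + 30 ≡ 99 (mod 104), i.e. 81x ≡ 69 (mod 104).
Multiplying by 81⁻¹ = 9 gives x ≡ 9·69 = 621 = 5·104 + 101 ≡ 101 (mod 104).
Check: T(101) = 81·101 + 30 = 8211 = 78·104 + 99 ≡ 99 (mod 104).

101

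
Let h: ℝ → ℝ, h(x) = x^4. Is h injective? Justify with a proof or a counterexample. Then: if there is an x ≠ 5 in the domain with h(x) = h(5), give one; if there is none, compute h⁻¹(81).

h(5) = 625 = (−5)^4 = h(−5) (since 4 is even), with 5 ≠ −5. So h is not injective.
For the follow-up, such an x exists: taking x = −5 ∈ ℝ gives h(−5) = 625 = h(5) with −5 ≠ 5.

-5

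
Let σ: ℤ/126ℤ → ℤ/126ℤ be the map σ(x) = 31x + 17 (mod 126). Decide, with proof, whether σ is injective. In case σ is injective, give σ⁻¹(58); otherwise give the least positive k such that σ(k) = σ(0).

107

If σ(x_1) = σ(x_2), then 31x_1 ≡ 31x_2 (mod 126). Because gcd(31, 126) = 1, we may cancel 31 to get x_1 ≡ x_2 (mod 126).
Thus σ is injective.
We now compute 31⁻¹ mod 126 explicitly. Euclid's algorithm: 126 = 4·31 + 2, 31 = 15·2 + 1; back-substituting gives 1 = 61·31 − 15·126, so 31⁻¹ ≡ 61 (mod 126).
Since σ is injective, we compute σ⁻¹(58): solve 31x + 17 ≡ 58 (mod 126), i.e. 31x ≡ 41 (mod 126).
Multiplying by 31⁻¹ = 61 gives x ≡ 61·41 = 2501 = 19·126 + 107 ≡ 107 (mod 126).
Check: σ(107) = 31·107 + 17 = 3334 = 26·126 + 58 ≡ 58 (mod 126).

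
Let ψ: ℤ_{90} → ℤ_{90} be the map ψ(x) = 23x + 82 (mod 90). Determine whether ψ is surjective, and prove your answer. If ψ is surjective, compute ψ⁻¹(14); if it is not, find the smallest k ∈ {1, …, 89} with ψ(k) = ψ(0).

44

Since gcd(23, 90) = 1, 23 is invertible modulo 90. Euclid's algorithm: 90 = 3·23 + 21, 23 = 1·21 + 2, 21 = 10·2 + 1; back-substituting gives 1 = 47·23 − 12·90, so 23⁻¹ ≡ 47 (mod 90).
Then y ↦ 47(y − 82) is a two-sided inverse to ψ, so every y ∈ ℤ_{90} has a preimage.
Thus ψ is surjective.
Since ψ is surjective, we compute ψ⁻¹(14): solve 23x + 82 ≡ 14 (mod 90), i.e. 23x ≡ 22 (mod 90).
Multiplying by 23⁻¹ = 47 gives x ≡ 47·22 = 1034 = 11·90 + 44 ≡ 44 (mod 90).
Check: ψ(44) = 23·44 + 82 = 1094 = 12·90 + 14 ≡ 14 (mod 90).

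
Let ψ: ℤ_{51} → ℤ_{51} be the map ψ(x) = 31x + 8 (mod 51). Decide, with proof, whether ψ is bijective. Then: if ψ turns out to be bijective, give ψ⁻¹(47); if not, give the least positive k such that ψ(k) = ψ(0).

21

Recall: ψ is injective when ψ(x_1) = ψ(x_2) forces x_1 = x_2.
Suppose ψ(x_1) = ψ(x_2) in ℤ_{51}. Then 31x_1 + 8 ≡ 31x_2 + 8 (mod 51), hence 31(x_1 − x_2) ≡ 0 (mod 51).
Since gcd(31, 51) = 1, 31 is invertible modulo 51, thus x_1 − x_2 ≡ 0 (mod 51), i.e. x_1 = x_2.
We now compute 31⁻¹ mod 51 explicitly. Euclid's algorithm: 51 = 1·31 + 20, 31 = 1·20 + 11, 20 = 1·11 + 9, 11 = 1·9 + 2, 9 = 4·2 + 1; back-substituting gives 1 = 28·31 − 17·51, so 31⁻¹ ≡ 28 (mod 51).
Then y ↦ 28(y − 8) is a two-sided inverse to ψ, so every y ∈ ℤ_{51} has a preimage.
Therefore ψ is bijective.
Since ψ is bijective, we find ψ⁻¹(47): we need 31x ≡ 47 − 8 ≡ 39 (mod 51). Using 31⁻¹ = 28: x ≡ 28·39 = 1092 = 21·51 + 21, so x = 21.
Check: ψ(21) = 31·21 + 8 = 659 = 12·51 + 47 ≡ 47 (mod 51).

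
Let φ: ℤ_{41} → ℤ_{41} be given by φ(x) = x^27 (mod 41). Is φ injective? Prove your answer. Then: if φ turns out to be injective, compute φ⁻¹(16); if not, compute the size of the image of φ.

37

Since 41 is prime, the nonzero elements of ℤ_{41} form a cyclic group of order 40.
As gcd(27, 40) = 1, raising to the 27th power is a bijection on this group: if a^27 ≡ b^27 then (ab^{−1})^27 = 1, and the only element of order dividing gcd(27, 40) = 1 is 1, so a = b.
With φ(0) = 0 this makes φ injective on all of ℤ_{41}, hence bijective (finite equal-size domain and codomain). In particular φ is injective.
Since φ is injective, we find the preimage of 16. The inverse of x ↦ x^27 on (ℤ_{41})^× is x ↦ x^3, because 27·3 = 81 = 2·40 + 1 ≡ 1 (mod 40) and x^{40} = 1 for x ≠ 0 (Fermat). So φ⁻¹(16) = 16^3 mod 41.
Repeated squaring mod 41: 16^1 ≡ 16, 16^2 ≡ 16² = 256 ≡ 10. Since 3 = 2 + 1, 16^3 ≡ 10·16: 10·16 = 160 ≡ 37. So 16^3 ≡ 37 (mod 41).
Hence φ⁻¹(16) = 37.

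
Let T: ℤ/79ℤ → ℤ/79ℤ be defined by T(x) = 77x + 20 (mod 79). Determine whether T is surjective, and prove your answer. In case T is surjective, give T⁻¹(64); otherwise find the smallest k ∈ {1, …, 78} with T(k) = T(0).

Recall that T is surjective if every y in the codomain equals T(x) for some x in the domain.
Since gcd(77, 79) = 1, 77 is invertible modulo 79. Euclid's algorithm: 79 = 1·77 + 2, 77 = 38·2 + 1; back-substituting gives 1 = 39·77 − 38·79, so 77⁻¹ ≡ 39 (mod 79).
Then y ↦ 39(y − 20) is a two-sided inverse to T, so every y ∈ ℤ/79ℤ has a preimage.
So T is surjective.
Since T is surjective, we find T⁻¹(64): we need 77x ≡ 64 − 20 ≡ 44 (mod 79). Using 77⁻¹ = 39: x ≡ 39·44 = 1716 = 21·79 + 57, so x = 57.
Check: T(57) = 77·57 + 20 = 4409 = 55·79 + 64 ≡ 64 (mod 79).

57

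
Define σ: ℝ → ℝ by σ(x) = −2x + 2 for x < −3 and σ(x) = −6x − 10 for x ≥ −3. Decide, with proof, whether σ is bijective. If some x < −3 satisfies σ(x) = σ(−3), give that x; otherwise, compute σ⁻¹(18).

Both pieces are strictly decreasing (slopes −2 and −6), so each is injective on its own interval.
The left piece maps (−∞, −3) onto (8, ∞); the right piece maps [−3, ∞) onto (−∞, 8].
Since 8 = 8, the images partition ℝ: σ is injective and surjective, hence bijective.
Because the two images are disjoint, no x < −3 has σ(x) = σ(−3), so we compute σ⁻¹(18): 18 lies in (8, ∞), so solve −2x + 2 = 18: x = (18 − 2)/(−2) = −8.

-8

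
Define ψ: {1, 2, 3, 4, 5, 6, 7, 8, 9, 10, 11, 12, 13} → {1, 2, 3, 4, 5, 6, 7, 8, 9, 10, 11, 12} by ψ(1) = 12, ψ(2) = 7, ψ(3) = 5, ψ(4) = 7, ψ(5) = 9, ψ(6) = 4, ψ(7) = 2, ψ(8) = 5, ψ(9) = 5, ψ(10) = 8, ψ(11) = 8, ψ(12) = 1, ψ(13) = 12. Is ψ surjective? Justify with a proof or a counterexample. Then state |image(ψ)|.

8

No element maps to 3, so ψ is not surjective.
The image of ψ is {1, 2, 4, 5, 7, 8, 9, 12}, which has 8 elements.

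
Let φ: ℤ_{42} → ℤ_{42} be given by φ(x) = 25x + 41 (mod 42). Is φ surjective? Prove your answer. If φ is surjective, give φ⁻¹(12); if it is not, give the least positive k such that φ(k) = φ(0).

Since gcd(25, 42) = 1, 25 is invertible modulo 42. Euclid's algorithm: 42 = 1·25 + 17, 25 = 1·17 + 8, 17 = 2·8 + 1; back-substituting gives 1 = 37·25 − 22·42, so 25⁻¹ ≡ 37 (mod 42).
Then y ↦ 37(y − 41) is a two-sided inverse to φ, so every y ∈ ℤ_{42} has a preimage.
Therefore φ is surjective.
Since φ is surjective, we find φ⁻¹(12): we need 25x ≡ 12 − 41 ≡ 13 (mod 42). Using 25⁻¹ = 37: x ≡ 37·13 = 481 = 11·42 + 19, so x = 19.
Check: φ(19) = 25·19 + 41 = 516 = 12·42 + 12 ≡ 12 (mod 42).

19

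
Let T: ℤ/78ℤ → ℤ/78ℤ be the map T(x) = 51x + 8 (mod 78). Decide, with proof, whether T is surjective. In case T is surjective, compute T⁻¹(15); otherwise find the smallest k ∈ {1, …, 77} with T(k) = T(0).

Since gcd(51, 78) = 3, we have 51x ≡ 0 (mod 3) for all x, so T(x) ≡ 2 (mod 3).
But 0 ≢ 2 (mod 3), so 0 ∈ ℤ/78ℤ has no preimage. Thus T is not surjective.
Since T is not surjective, we find the least positive k with T(k) = T(0): this means 51k ≡ 0 (mod 78), i.e. 78 ∣ 51k. Since gcd(51, 78) = 3, dividing through by 3 this holds exactly when 26 ∣ 17k, and as gcd(17, 26) = 1, exactly when 26 ∣ k.
The smallest positive such k is 26.

26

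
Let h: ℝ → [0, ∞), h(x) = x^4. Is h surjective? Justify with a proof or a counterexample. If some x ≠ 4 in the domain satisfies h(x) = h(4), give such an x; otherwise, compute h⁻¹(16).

-4

For any y ∈ [0, ∞), x = y^{1/4} ∈ ℝ satisfies x^4 = y, so h is surjective.
For the follow-up, such an x exists: taking x = −4 ∈ ℝ gives h(−4) = 256 = h(4) with −4 ≠ 4.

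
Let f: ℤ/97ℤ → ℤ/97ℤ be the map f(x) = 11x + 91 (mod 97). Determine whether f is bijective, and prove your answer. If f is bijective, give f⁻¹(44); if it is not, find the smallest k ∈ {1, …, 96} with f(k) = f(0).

31

Suppose f(a) = f(b) in ℤ/97ℤ. Then 11a + 91 ≡ 11b + 91 (mod 97), hence 11(a − b) ≡ 0 (mod 97).
Since gcd(11, 97) = 1, 11 is invertible modulo 97, thus a − b ≡ 0 (mod 97), i.e. a = b.
We now compute 11⁻¹ mod 97 explicitly. Euclid's algorithm: 97 = 8·11 + 9, 11 = 1·9 + 2, 9 = 4·2 + 1; back-substituting gives 1 = 53·11 − 6·97, so 11⁻¹ ≡ 53 (mod 97).
Then y ↦ 53(y − 91) is a two-sided inverse to f, so every y ∈ ℤ/97ℤ has a preimage.
Hence f is bijective.
Since f is bijective, we compute f⁻¹(44): solve 11x + 91 ≡ 44 (mod 97), i.e. 11x ≡ 50 (mod 97).
Multiplying by 11⁻¹ = 53 gives x ≡ 53·50 = 2650 = 27·97 + 31 ≡ 31 (mod 97).
Check: f(31) = 11·31 + 91 = 432 = 4·97 + 44 ≡ 44 (mod 97).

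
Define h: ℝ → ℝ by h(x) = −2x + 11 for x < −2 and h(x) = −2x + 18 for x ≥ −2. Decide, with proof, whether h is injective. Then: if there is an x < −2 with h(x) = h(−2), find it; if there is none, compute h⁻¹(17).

Both pieces are strictly decreasing (slopes −2 and −2), so each is injective on its own interval.
The left piece maps (−∞, −2) onto (15, ∞); the right piece maps [−2, ∞) onto (−∞, 22].
These images overlap. In particular h(−2) = 22 (right piece), and solving −2x + 11 = 22 on the left piece gives x = −11/2 < −2.
So h(−11/2) = h(−2) with −11/2 ≠ −2, and h is not injective. This x = −11/2 is the requested value below −2.

-11/2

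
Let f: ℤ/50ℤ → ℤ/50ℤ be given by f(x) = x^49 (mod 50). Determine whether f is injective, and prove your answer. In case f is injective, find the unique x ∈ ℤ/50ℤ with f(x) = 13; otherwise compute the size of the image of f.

f(0) = 0^49 = 0.
f(10): Repeated squaring mod 50: 10^1 ≡ 10, 10^2 ≡ 10² = 100 ≡ 0, 10^4 ≡ 0² = 0, 10^8 ≡ 0² = 0, 10^16 ≡ 0² = 0, 10^32 ≡ 0² = 0. Since 49 = 32 + 16 + 1, 10^49 ≡ 0·0·10: 0·0 = 0, then 0·10 = 0. So 10^49 ≡ 0 (mod 50).
So f(0) = f(10) = 0 while 0 ≠ 10, therefore f is not injective.
Since f is not injective, we determine |image(f)|. Computing x^49 mod 50 for each x (by repeated squaring, reducing mod 50 at every step), the values f(0), f(1), …, f(49) are: 0, 1, 12, 33, 44, 25, 46, 7, 28, 39, 0, 41, 2, 23, 34, 25, 36, 47, 18, 29, 0, 31, 42, 13, 24, 25, 26, 37, 8, 19, 0, 21, 32, 3, 14, 25, 16, 27, 48, 9, 0, 11, 22, 43, 4, 25, 6, 17, 38, 49.
The distinct values are {0, 1, 2, 3, 4, 6, 7, 8, 9, 11, 12, 13, 14, 16, 17, 18, 19, 21, 22, 23, 24, 25, 26, 27, 28, 29, 31, 32, 33, 34, 36, 37, 38, 39, 41, 42, 43, 44, 46, 47, 48, 49}; there are 42 of them.

42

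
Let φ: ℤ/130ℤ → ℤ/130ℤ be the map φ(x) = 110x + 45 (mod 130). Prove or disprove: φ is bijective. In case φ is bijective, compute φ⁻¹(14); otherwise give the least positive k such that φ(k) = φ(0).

Recall: φ is injective if φ(x_1) = φ(x_2) implies x_1 = x_2.
We have gcd(110, 130) = 10 > 1. Taking x_1 = 0 and x_2 = 13: φ(0) = 45 and φ(13) = 110·13 + 45 = 1475 ≡ 45 (mod 130).
So φ(0) = φ(13) while 0 ≠ 13, hence φ is not injective, hence not bijective.
Since φ is not bijective, we find the least positive k with φ(k) = φ(0): this means 110k ≡ 0 (mod 130), i.e. 130 ∣ 110k. Since gcd(110, 130) = 10, dividing through by 10 this holds exactly when 13 ∣ 11k, and as gcd(11, 13) = 1, exactly when 13 ∣ k.
The smallest positive such k is 13.

13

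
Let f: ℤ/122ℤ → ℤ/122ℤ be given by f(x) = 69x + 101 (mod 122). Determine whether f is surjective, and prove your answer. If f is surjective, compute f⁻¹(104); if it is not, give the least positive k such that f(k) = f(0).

Recall: f is surjective if every y in the codomain equals f(x) for some x in the domain.
Since gcd(69, 122) = 1, 69 is invertible modulo 122. Euclid's algorithm: 122 = 1·69 + 53, 69 = 1·53 + 16, 53 = 3·16 + 5, 16 = 3·5 + 1; back-substituting gives 1 = 23·69 − 13·122, so 69⁻¹ ≡ 23 (mod 122).
For any y ∈ ℤ/122ℤ, x = 23(y − 101) mod 122 satisfies f(x) = 69·23(y − 101) + 101 ≡ y (since 69·23 ≡ 1 mod 122). So every y has a preimage.
Hence f is surjective.
Since f is surjective, we compute f⁻¹(104): solve 69x + 101 ≡ 104 (mod 122), i.e. 69x ≡ 3 (mod 122).
Multiplying by 69⁻¹ = 23 gives x ≡ 23·3 = 69 ≡ 69 (mod 122).
Check: f(69) = 69·69 + 101 = 4862 = 39·122 + 104 ≡ 104 (mod 122).

69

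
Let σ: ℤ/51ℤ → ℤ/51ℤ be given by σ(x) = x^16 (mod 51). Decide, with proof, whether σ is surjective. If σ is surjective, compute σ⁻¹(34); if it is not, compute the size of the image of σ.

4

σ(1) = 1^16 = 1.
σ(2): Repeated squaring mod 51: 2^1 ≡ 2, 2^2 ≡ 2² = 4, 2^4 ≡ 4² = 16, 2^8 ≡ 16² = 256 ≡ 1, 2^16 ≡ 1² = 1. So 2^16 ≡ 1 (mod 51).
So σ(1) = σ(2) = 1 while 1 ≠ 2, therefore σ is not injective.
A non-injective map from the 51-element set ℤ/51ℤ to itself takes at most 50 distinct values, so it cannot be surjective. Hence σ is not surjective.
Since σ is not surjective, we determine |image(σ)|. Computing x^16 mod 51 for each x (by repeated squaring, reducing mod 51 at every step), the values σ(0), σ(1), …, σ(50) are: 0, 1, 1, 18, 1, 1, 18, 1, 1, 18, 1, 1, 18, 1, 1, 18, 1, 34, 18, 1, 1, 18, 1, 1, 18, 1, 1, 18, 1, 1, 18, 1, 1, 18, 34, 1, 18, 1, 1, 18, 1, 1, 18, 1, 1, 18, 1, 1, 18, 1, 1.
The distinct values are {0, 1, 18, 34}; there are 4 of them.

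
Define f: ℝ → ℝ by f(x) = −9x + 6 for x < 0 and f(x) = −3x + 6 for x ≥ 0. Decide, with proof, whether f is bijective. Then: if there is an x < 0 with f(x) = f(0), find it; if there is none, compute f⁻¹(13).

-7/9

Both pieces are strictly decreasing (slopes −9 and −3), so each is injective on its own interval.
The left piece maps (−∞, 0) onto (6, ∞); the right piece maps [0, ∞) onto (−∞, 6].
Since 6 = 6, the images partition ℝ: f is injective and surjective, hence bijective.
Because the two images are disjoint, no x < 0 has f(x) = f(0), so we compute f⁻¹(13): 13 lies in (6, ∞), so solve −9x + 6 = 13: x = (13 − 6)/(−9) = −7/9.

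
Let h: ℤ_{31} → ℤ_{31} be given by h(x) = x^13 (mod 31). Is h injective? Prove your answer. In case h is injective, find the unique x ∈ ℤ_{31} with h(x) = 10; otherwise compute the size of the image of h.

Since 31 is prime, the nonzero elements of ℤ_{31} form a cyclic group of order 30.
As gcd(13, 30) = 1, raising to the 13th power is a bijection on this group: if u^13 ≡ v^13 then (uv^{−1})^13 = 1, and the only element of order dividing gcd(13, 30) = 1 is 1, so u = v.
With h(0) = 0 this makes h injective on all of ℤ_{31}, hence bijective (finite equal-size domain and codomain). In particular h is injective.
Since h is injective, we find the preimage of 10. The inverse of x ↦ x^13 on (ℤ_{31})^× is x ↦ x^7, because 13·7 = 91 = 3·30 + 1 ≡ 1 (mod 30) and x^{30} = 1 for x ≠ 0 (Fermat). So h⁻¹(10) = 10^7 mod 31.
Repeated squaring mod 31: 10^1 ≡ 10, 10^2 ≡ 10² = 100 ≡ 7, 10^4 ≡ 7² = 49 ≡ 18. Since 7 = 4 + 2 + 1, 10^7 ≡ 18·7·10: 18·7 = 126 ≡ 2, then 2·10 = 20. So 10^7 ≡ 20 (mod 31).
Hence h⁻¹(10) = 20.

20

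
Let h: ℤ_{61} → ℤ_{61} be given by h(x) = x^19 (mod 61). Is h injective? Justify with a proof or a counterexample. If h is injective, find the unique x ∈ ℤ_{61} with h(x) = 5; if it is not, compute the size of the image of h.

46

Since 61 is prime, the nonzero elements of ℤ_{61} form a cyclic group of order 60.
As gcd(19, 60) = 1, raising to the 19th power is a bijection on this group: if x_1^19 ≡ x_2^19 then (x_1x_2^{−1})^19 = 1, and the only element of order dividing gcd(19, 60) = 1 is 1, so x_1 = x_2.
With h(0) = 0 this makes h injective on all of ℤ_{61}, hence bijective (finite equal-size domain and codomain). In particular h is injective.
Since h is injective, we find the preimage of 5. The inverse of x ↦ x^19 on (ℤ_{61})^× is x ↦ x^19, because 19·19 = 361 = 6·60 + 1 ≡ 1 (mod 60) and x^{60} = 1 for x ≠ 0 (Fermat). So h⁻¹(5) = 5^19 mod 61.
Repeated squaring mod 61: 5^1 ≡ 5, 5^2 ≡ 5² = 25, 5^4 ≡ 25² = 625 ≡ 15, 5^8 ≡ 15² = 225 ≡ 42, 5^16 ≡ 42² = 1764 ≡ 56. Since 19 = 16 + 2 + 1, 5^19 ≡ 56·25·5: 56·25 = 1400 ≡ 58, then 58·5 = 290 ≡ 46. So 5^19 ≡ 46 (mod 61).
Hence h⁻¹(5) = 46.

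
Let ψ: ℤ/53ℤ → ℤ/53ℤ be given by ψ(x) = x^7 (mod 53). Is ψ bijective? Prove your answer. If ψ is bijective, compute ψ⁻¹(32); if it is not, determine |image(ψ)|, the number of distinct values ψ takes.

33

Since 53 is prime, the nonzero elements of ℤ/53ℤ form a cyclic group of order 52.
As gcd(7, 52) = 1, raising to the 7th power is a bijection on this group: if s^7 ≡ t^7 then (st^{−1})^7 = 1, and the only element of order dividing gcd(7, 52) = 1 is 1, so s = t.
With ψ(0) = 0 this makes ψ injective on all of ℤ/53ℤ, hence bijective (finite equal-size domain and codomain). In particular ψ is bijective.
Since ψ is bijective, we find the preimage of 32. The inverse of x ↦ x^7 on (ℤ/53ℤ)^× is x ↦ x^15, because 7·15 = 105 = 2·52 + 1 ≡ 1 (mod 52) and x^{52} = 1 for x ≠ 0 (Fermat). So ψ⁻¹(32) = 32^15 mod 53.
Repeated squaring mod 53: 32^1 ≡ 32, 32^2 ≡ 32² = 1024 ≡ 17, 32^4 ≡ 17² = 289 ≡ 24, 32^8 ≡ 24² = 576 ≡ 46. Since 15 = 8 + 4 + 2 + 1, 32^15 ≡ 46·24·17·32: 46·24 = 1104 ≡ 44, then 44·17 = 748 ≡ 6, then 6·32 = 192 ≡ 33. So 32^15 ≡ 33 (mod 53).
Hence ψ⁻¹(32) = 33.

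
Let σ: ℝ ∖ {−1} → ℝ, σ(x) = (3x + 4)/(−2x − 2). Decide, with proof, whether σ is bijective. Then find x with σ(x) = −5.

If σ(x) = −3/2, cross-multiplying gives −2(3x + 4) = 3(−2x − 2), which simplifies to −8 = −6 — false.  So −3/2 has no preimage and σ is not surjective.
So σ is not bijective.
Solving σ(x) = −5: cross-multiplying gives 3x + 4 = −5(−2x − 2), which rearranges to −7x = 6, so x = −6/7.

-6/7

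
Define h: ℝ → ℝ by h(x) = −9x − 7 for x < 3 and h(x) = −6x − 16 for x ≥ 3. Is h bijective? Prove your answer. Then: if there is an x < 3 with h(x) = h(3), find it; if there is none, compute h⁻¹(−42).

Both pieces are strictly decreasing (slopes −9 and −6), so each is injective on its own interval.
The left piece maps (−∞, 3) onto (−34, ∞); the right piece maps [3, ∞) onto (−∞, −34].
Since −34 = −34, the images partition ℝ: h is injective and surjective, hence bijective.
Because the two images are disjoint, no x < 3 has h(x) = h(3), so we compute h⁻¹(−42): −42 lies in (−∞, −34], so solve −6x − 16 = −42: x = (−42 + 16)/(−6) = 13/3.

13/3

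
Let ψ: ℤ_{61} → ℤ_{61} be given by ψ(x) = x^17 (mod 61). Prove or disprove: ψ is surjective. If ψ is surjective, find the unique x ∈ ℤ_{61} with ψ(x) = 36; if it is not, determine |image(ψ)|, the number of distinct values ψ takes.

Since 61 is prime, the nonzero elements of ℤ_{61} form a cyclic group of order 60.
As gcd(17, 60) = 1, raising to the 17th power is a bijection on this group: if u^17 ≡ v^17 then (uv^{−1})^17 = 1, and the only element of order dividing gcd(17, 60) = 1 is 1, so u = v.
With ψ(0) = 0 this makes ψ injective on all of ℤ_{61}, hence bijective (finite equal-size domain and codomain). In particular ψ is surjective.
Since ψ is surjective, we find the preimage of 36. The inverse of x ↦ x^17 on (ℤ_{61})^× is x ↦ x^53, because 17·53 = 901 = 15·60 + 1 ≡ 1 (mod 60) and x^{60} = 1 for x ≠ 0 (Fermat). So ψ⁻¹(36) = 36^53 mod 61.
Repeated squaring mod 61: 36^1 ≡ 36, 36^2 ≡ 36² = 1296 ≡ 15, 36^4 ≡ 15² = 225 ≡ 42, 36^8 ≡ 42² = 1764 ≡ 56, 36^16 ≡ 56² = 3136 ≡ 25, 36^32 ≡ 25² = 625 ≡ 15. Since 53 = 32 + 16 + 4 + 1, 36^53 ≡ 15·25·42·36: 15·25 = 375 ≡ 9, then 9·42 = 378 ≡ 12, then 12·36 = 432 ≡ 5. So 36^53 ≡ 5 (mod 61).
Hence ψ⁻¹(36) = 5.

5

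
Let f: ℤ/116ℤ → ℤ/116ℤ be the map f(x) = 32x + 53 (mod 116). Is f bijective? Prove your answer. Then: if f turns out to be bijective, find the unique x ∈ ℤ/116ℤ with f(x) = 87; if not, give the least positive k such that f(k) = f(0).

Recall that f is injective when f(x_1) = f(x_2) forces x_1 = x_2.
We have gcd(32, 116) = 4 > 1. Taking x_1 = 0 and x_2 = 29: f(0) = 53 and f(29) = 32·29 + 53 = 981 ≡ 53 (mod 116).
So f(0) = f(29) while 0 ≠ 29, hence f is not injective, hence not bijective.
Since f is not bijective, we find the least positive k with f(k) = f(0): this means 32k ≡ 0 (mod 116), i.e. 116 ∣ 32k. Since gcd(32, 116) = 4, dividing through by 4 this holds exactly when 29 ∣ 8k, and as gcd(8, 29) = 1, exactly when 29 ∣ k.
The smallest positive such k is 29.

29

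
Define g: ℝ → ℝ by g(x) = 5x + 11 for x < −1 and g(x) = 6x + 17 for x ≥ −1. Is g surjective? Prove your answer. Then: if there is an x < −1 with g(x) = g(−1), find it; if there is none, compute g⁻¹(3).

Both pieces are strictly increasing (slopes 5 and 6), so each is injective on its own interval.
The left piece maps (−∞, −1) onto (−∞, 6); the right piece maps [−1, ∞) onto [11, ∞).
The union (−∞, 6) ∪ [11, ∞) omits the interval between 6 and 11; in particular 6 has no preimage. So g is not surjective.
Because the two images are disjoint, no x < −1 has g(x) = g(−1), so we compute g⁻¹(3): 3 lies in (−∞, 6), so solve 5x + 11 = 3: x = (3 − 11)/5 = −8/5.

-8/5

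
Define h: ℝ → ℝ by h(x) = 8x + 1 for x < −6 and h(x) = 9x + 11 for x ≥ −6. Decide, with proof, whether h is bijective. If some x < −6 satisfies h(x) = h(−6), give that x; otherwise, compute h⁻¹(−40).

Both pieces are strictly increasing (slopes 8 and 9), so each is injective on its own interval.
The left piece maps (−∞, −6) onto (−∞, −47); the right piece maps [−6, ∞) onto [−43, ∞).
The images leave a gap (−47 has no preimage), so h is not surjective, hence not bijective.
Because the two images are disjoint, no x < −6 has h(x) = h(−6), so we compute h⁻¹(−40): −40 lies in [−43, ∞), so solve 9x + 11 = −40: x = (−40 − 11)/9 = −17/3.

-17/3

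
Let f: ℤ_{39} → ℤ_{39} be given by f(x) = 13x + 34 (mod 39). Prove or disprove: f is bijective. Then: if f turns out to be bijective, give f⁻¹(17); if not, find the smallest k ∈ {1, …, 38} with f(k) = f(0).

3

We have gcd(13, 39) = 13 > 1. Taking s = 0 and t = 3: f(0) = 34 and f(3) = 13·3 + 34 = 73 ≡ 34 (mod 39).
So f(0) = f(3) while 0 ≠ 3, hence f is not injective, hence not bijective.
Since f is not bijective, we find the least positive k with f(k) = f(0): this means 13k ≡ 0 (mod 39), i.e. 39 ∣ 13k. Since gcd(13, 39) = 13, dividing through by 13 this holds exactly when 3 ∣ k.
The smallest positive such k is 3.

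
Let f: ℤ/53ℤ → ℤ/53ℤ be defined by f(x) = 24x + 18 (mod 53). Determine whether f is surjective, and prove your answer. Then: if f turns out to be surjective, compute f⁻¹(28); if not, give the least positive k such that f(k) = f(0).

Since gcd(24, 53) = 1, 24 is invertible modulo 53. Euclid's algorithm: 53 = 2·24 + 5, 24 = 4·5 + 4, 5 = 1·4 + 1; back-substituting gives 1 = 42·24 − 19·53, so 24⁻¹ ≡ 42 (mod 53).
For any y ∈ ℤ/53ℤ, x = 42(y − 18) mod 53 satisfies f(x) = 24·42(y − 18) + 18 ≡ y (since 24·42 ≡ 1 mod 53). So every y has a preimage.
Hence f is surjective.
Since f is surjective, we find f⁻¹(28): we need 24x ≡ 28 − 18 ≡ 10 (mod 53). Using 24⁻¹ = 42: x ≡ 42·10 = 420 = 7·53 + 49, so x = 49.
Check: f(49) = 24·49 + 18 = 1194 = 22·53 + 28 ≡ 28 (mod 53).

49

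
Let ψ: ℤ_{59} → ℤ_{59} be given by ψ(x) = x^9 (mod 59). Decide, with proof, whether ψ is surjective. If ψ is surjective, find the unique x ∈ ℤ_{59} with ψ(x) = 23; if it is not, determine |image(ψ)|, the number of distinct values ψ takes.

56

Since 59 is prime, the nonzero elements of ℤ_{59} form a cyclic group of order 58.
As gcd(9, 58) = 1, raising to the 9th power is a bijection on this group: if u^9 ≡ v^9 then (uv^{−1})^9 = 1, and the only element of order dividing gcd(9, 58) = 1 is 1, so u = v.
With ψ(0) = 0 this makes ψ injective on all of ℤ_{59}, hence bijective (finite equal-size domain and codomain). In particular ψ is surjective.
Since ψ is surjective, we find the preimage of 23. The inverse of x ↦ x^9 on (ℤ_{59})^× is x ↦ x^13, because 9·13 = 117 = 2·58 + 1 ≡ 1 (mod 58) and x^{58} = 1 for x ≠ 0 (Fermat). So ψ⁻¹(23) = 23^13 mod 59.
Repeated squaring mod 59: 23^1 ≡ 23, 23^2 ≡ 23² = 529 ≡ 57, 23^4 ≡ 57² = 3249 ≡ 4, 23^8 ≡ 4² = 16. Since 13 = 8 + 4 + 1, 23^13 ≡ 16·4·23: 16·4 = 64 ≡ 5, then 5·23 = 115 ≡ 56. So 23^13 ≡ 56 (mod 59).
Hence ψ⁻¹(23) = 56.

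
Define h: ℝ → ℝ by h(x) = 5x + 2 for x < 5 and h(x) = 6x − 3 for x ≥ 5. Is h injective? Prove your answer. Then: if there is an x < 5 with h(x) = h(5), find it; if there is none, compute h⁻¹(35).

Both pieces are strictly increasing (slopes 5 and 6), so each is injective on its own interval.
The left piece maps (−∞, 5) onto (−∞, 27); the right piece maps [5, ∞) onto [27, ∞).
These images are disjoint, so no value is attained by both pieces. Hence h is injective.
Because the two images are disjoint, no x < 5 has h(x) = h(5), so we compute h⁻¹(35): 35 lies in [27, ∞), so solve 6x − 3 = 35: x = (35 + 3)/6 = 19/3.

19/3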